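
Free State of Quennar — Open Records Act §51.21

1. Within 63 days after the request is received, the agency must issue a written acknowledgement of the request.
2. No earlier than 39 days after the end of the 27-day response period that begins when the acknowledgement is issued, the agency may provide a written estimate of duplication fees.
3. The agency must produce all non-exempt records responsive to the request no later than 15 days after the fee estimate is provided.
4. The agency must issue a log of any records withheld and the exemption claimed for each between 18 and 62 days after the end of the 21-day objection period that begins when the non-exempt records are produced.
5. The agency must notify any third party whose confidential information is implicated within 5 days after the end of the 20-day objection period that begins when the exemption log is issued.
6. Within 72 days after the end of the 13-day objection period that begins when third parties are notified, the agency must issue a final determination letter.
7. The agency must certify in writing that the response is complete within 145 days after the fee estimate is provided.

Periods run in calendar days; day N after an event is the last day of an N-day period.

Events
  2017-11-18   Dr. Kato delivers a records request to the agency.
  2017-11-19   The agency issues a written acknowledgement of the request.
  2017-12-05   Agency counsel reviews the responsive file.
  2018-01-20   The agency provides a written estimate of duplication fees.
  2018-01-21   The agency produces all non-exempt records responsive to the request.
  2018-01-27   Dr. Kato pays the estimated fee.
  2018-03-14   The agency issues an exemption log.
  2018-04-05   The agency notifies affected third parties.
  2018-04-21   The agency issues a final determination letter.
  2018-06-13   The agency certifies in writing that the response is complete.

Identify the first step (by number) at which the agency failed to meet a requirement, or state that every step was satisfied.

Step 1: 63 days after 2017-11-18 (when the request is received) is 2018-01-20; 2017-11-19 is within that limit.
Step 2: the earliest permitted date is 39 days after 2017-12-16 (end of the 27-day response period, which began when the acknowledgement is issued on 2017-11-19), i.e. 2018-01-24; done 2018-01-20 — 4 days too early.
No need to go further; step 2 was not satisfied.

Step 2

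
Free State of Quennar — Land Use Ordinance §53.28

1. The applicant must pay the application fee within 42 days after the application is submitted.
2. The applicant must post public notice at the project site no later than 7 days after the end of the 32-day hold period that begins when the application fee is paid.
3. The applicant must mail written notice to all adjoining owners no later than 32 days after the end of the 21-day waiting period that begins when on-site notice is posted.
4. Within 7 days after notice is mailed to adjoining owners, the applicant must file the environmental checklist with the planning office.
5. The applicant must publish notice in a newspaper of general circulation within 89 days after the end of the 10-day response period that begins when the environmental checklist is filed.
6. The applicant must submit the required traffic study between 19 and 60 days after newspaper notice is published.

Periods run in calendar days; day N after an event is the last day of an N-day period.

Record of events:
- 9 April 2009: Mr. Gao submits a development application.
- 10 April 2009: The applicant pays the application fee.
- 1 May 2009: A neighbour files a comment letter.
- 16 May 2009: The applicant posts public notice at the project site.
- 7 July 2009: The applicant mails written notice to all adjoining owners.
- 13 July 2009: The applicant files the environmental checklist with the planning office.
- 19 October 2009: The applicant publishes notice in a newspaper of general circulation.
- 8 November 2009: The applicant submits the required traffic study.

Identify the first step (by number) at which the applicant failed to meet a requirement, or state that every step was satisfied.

None — every step was satisfied

Step 1 — counting 42 days from 9 April 2009 (when the application is submitted) gives a deadline of 21 May 2009; completed 10 April 2009, before the deadline.
Step 2 — counting 7 days from 12 May 2009 (end of the 32-day hold period, which began when the application fee is paid on 10 April 2009) gives a deadline of 19 May 2009; completed 16 May 2009, before the deadline.
Step 3 — counting 32 days from 6 June 2009 (end of the 21-day waiting period, which began when on-site notice is posted on 16 May 2009) gives a deadline of 8 July 2009; done 7 July 2009 — timely.
Step 4 — counting 7 days from 7 July 2009 (when notice is mailed to adjoining owners) gives a deadline of 14 July 2009; completed 13 July 2009, before the deadline.
Step 5 — counting 89 days from 23 July 2009 (end of the 10-day response period, which began when the environmental checklist is filed on 13 July 2009) gives a deadline of 20 October 2009; completed 19 October 2009, before the deadline.
Step 6 — 19 and 60 days from 19 October 2009 (when newspaper notice is published) are 7 November 2009 and 18 December 2009 respectively; done 8 November 2009 — within the window.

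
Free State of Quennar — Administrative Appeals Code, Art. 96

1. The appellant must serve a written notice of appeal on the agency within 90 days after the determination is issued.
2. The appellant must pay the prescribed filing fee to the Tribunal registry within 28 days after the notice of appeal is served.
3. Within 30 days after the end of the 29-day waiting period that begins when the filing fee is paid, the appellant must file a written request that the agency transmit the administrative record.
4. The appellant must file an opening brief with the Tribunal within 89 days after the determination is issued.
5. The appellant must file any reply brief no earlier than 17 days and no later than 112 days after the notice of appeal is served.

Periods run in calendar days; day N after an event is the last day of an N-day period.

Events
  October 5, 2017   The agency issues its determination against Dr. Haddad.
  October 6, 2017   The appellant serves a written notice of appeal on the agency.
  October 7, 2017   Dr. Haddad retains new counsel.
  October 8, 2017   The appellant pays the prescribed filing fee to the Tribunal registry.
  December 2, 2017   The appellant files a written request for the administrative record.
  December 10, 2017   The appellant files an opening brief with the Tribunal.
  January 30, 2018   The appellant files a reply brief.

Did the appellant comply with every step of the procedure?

Step 1 — counting 90 days from October 5, 2017 (when the determination is issued) gives a deadline of January 3, 2018; completed October 6, 2017, before the deadline.
Step 2 — counting 28 days from October 6, 2017 (when the notice of appeal is served) gives a deadline of November 3, 2017; completed October 8, 2017, before the deadline.
Step 3 — counting 30 days from November 6, 2017 (end of the 29-day waiting period, which began when the filing fee is paid on October 8, 2017) gives a deadline of December 6, 2017; done December 2, 2017 — timely.
Step 4 — counting 89 days from October 5, 2017 (when the determination is issued) gives a deadline of January 2, 2018; completed December 10, 2017, before the deadline.
Step 5 — 17 and 112 days from October 6, 2017 (when the notice of appeal is served) are October 23, 2017 and January 26, 2018 respectively; done January 30, 2018 — 4 days after the window closed.
The analysis stops there.

No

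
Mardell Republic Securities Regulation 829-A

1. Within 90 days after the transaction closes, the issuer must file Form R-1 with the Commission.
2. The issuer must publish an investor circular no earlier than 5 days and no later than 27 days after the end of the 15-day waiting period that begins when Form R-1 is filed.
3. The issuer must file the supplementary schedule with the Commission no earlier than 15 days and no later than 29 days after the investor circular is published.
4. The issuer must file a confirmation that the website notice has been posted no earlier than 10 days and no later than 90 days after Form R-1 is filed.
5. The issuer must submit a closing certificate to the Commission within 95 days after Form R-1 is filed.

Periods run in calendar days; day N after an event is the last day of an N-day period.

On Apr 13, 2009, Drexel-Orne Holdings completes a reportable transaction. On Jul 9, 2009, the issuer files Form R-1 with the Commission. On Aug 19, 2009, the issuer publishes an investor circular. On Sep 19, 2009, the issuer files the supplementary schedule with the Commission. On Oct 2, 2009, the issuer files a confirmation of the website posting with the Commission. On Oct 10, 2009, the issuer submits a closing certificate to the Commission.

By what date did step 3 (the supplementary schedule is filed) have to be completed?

Sep 17, 2009

Step 3 runs from Aug 19, 2009, when the investor circular is published. The window is 15–29 days after Aug 19, 2009; it closes on Sep 17, 2009.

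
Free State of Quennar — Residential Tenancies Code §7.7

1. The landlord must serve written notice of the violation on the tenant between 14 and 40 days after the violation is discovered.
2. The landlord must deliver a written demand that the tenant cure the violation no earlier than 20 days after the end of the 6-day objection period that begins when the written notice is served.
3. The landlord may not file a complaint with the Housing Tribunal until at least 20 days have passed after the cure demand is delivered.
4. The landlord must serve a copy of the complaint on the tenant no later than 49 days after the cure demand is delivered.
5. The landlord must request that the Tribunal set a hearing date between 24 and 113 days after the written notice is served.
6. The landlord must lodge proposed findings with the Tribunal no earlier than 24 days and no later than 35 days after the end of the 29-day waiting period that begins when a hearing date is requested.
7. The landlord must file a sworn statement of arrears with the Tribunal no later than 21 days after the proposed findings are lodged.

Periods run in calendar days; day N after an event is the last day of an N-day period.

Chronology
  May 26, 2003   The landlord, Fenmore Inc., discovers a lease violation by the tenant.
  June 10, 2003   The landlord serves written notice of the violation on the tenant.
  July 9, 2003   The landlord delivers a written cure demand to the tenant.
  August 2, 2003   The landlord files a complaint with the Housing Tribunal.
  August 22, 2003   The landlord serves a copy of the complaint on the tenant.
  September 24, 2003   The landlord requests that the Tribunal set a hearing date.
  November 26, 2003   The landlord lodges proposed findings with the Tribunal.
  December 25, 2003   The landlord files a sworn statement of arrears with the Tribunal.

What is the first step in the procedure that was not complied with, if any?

Step 1 — 14 and 40 days from May 26, 2003 (when the violation is discovered) are June 9, 2003 and July 5, 2003 respectively; June 10, 2003 falls inside that range.
Step 2 — must wait 20 days from June 16, 2003 (end of the 6-day objection period, which began when the written notice is served on June 10, 2003), so not before July 6, 2003; done July 9, 2003 — permitted.
Step 3 — must wait 20 days from July 9, 2003 (when the cure demand is delivered), so not before July 29, 2003; done August 2, 2003, after the minimum wait.
Step 4 — counting 49 days from July 9, 2003 (when the cure demand is delivered) gives a deadline of August 27, 2003; completed August 22, 2003, before the deadline.
Step 5 — 24 and 113 days from June 10, 2003 (when the written notice is served) are July 4, 2003 and October 1, 2003 respectively; September 24, 2003 falls inside that range.
Step 6 — 24 and 35 days from October 23, 2003 (end of the 29-day waiting period, which began when a hearing date is requested on September 24, 2003) are November 16, 2003 and November 27, 2003 respectively; done November 26, 2003, which is between those dates.
Step 7 — counting 21 days from November 26, 2003 (when the proposed findings are lodged) gives a deadline of December 17, 2003; not done until December 25, 2003, 8 days after the deadline.

Step 7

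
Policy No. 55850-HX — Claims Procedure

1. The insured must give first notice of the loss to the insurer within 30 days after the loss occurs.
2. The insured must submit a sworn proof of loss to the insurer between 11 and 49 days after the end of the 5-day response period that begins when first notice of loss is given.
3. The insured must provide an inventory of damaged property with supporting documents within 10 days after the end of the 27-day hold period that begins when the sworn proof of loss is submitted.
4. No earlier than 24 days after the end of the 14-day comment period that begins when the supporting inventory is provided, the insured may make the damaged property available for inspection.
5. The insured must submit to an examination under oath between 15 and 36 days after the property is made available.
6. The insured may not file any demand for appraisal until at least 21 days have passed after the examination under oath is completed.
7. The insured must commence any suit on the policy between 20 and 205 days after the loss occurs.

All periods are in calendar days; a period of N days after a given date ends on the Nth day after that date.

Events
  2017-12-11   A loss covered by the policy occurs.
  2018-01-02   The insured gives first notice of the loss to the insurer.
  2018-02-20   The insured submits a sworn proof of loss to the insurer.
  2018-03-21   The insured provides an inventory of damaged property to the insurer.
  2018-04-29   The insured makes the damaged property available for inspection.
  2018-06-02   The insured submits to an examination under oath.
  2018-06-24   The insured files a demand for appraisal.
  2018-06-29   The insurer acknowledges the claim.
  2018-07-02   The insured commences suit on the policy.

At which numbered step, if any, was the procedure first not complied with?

None — every step was satisfied

Step 1 — counting 30 days from 2017-12-11 (when the loss occurs) gives a deadline of 2018-01-10; 2018-01-02 is within that limit.
Step 2 — 11 and 49 days from 2018-01-07 (end of the 5-day response period, which began when first notice of loss is given on 2018-01-02) are 2018-01-18 and 2018-02-25 respectively; done 2018-02-20, which is between those dates.
Step 3 — counting 10 days from 2018-03-19 (end of the 27-day hold period, which began when the sworn proof of loss is submitted on 2018-02-20) gives a deadline of 2018-03-29; 2018-03-21 is within that limit.
Step 4 — must wait 24 days from 2018-04-04 (end of the 14-day comment period, which began when the supporting inventory is provided on 2018-03-21), so not before 2018-04-28; done 2018-04-29, after the minimum wait.
Step 5 — 15 and 36 days from 2018-04-29 (when the property is made available) are 2018-05-14 and 2018-06-04 respectively; done 2018-06-02, which is between those dates.
Step 6 — must wait 21 days from 2018-06-02 (when the examination under oath is completed), so not before 2018-06-23; 2018-06-24 is on or after that date.
Step 7 — 20 and 205 days from 2017-12-11 (when the loss occurs) are 2017-12-31 and 2018-07-04 respectively; done 2018-07-02 — within the window.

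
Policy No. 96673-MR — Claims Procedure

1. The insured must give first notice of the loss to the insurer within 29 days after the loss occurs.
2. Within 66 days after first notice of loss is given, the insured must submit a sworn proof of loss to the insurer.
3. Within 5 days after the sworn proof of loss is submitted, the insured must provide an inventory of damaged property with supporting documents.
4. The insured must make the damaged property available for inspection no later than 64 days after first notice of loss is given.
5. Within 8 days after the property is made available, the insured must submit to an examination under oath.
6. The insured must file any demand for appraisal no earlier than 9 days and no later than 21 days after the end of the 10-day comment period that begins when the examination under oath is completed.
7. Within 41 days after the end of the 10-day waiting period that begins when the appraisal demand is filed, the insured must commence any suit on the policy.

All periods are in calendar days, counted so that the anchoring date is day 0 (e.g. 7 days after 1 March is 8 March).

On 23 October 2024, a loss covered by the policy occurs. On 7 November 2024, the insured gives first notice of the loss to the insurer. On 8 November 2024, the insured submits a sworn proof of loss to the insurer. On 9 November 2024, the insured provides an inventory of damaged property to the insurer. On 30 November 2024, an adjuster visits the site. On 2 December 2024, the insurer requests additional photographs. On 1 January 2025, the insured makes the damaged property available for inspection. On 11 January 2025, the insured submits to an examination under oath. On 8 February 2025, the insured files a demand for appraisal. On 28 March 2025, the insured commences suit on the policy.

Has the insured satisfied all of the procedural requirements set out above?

No

Step 1 — counting 29 days from 23 October 2024 (when the loss occurs) gives a deadline of 21 November 2024; completed 7 November 2024, before the deadline.
Step 2 — counting 66 days from 7 November 2024 (when first notice of loss is given) gives a deadline of 12 January 2025; done 8 November 2024 — timely.
Step 3 — counting 5 days from 8 November 2024 (when the sworn proof of loss is submitted) gives a deadline of 13 November 2024; completed 9 November 2024, before the deadline.
Step 4 — counting 64 days from 7 November 2024 (when first notice of loss is given) gives a deadline of 10 January 2025; completed 1 January 2025, before the deadline.
Step 5 — counting 8 days from 1 January 2025 (when the property is made available) gives a deadline of 9 January 2025; not done until 11 January 2025, 2 days after the deadline.
The analysis stops there.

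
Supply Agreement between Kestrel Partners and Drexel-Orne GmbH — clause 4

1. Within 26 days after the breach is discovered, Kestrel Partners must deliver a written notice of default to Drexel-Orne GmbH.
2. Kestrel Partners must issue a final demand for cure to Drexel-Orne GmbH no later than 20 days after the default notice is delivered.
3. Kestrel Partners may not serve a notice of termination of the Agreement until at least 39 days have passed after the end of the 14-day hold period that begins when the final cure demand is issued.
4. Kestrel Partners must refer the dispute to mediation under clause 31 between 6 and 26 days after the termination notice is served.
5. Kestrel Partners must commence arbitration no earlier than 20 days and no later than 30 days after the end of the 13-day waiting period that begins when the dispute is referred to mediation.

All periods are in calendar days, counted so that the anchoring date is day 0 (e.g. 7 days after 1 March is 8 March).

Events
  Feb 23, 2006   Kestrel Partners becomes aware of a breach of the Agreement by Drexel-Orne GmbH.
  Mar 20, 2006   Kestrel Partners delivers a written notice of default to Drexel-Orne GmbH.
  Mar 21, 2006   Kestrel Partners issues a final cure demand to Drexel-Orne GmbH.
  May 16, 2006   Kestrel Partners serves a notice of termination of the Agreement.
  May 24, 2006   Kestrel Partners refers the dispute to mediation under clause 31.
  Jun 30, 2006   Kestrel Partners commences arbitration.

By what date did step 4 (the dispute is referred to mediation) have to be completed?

Step 4 runs from May 16, 2006, when the termination notice is served. The window is 6–26 days after May 16, 2006; it closes on Jun 11, 2006.

Jun 11, 2006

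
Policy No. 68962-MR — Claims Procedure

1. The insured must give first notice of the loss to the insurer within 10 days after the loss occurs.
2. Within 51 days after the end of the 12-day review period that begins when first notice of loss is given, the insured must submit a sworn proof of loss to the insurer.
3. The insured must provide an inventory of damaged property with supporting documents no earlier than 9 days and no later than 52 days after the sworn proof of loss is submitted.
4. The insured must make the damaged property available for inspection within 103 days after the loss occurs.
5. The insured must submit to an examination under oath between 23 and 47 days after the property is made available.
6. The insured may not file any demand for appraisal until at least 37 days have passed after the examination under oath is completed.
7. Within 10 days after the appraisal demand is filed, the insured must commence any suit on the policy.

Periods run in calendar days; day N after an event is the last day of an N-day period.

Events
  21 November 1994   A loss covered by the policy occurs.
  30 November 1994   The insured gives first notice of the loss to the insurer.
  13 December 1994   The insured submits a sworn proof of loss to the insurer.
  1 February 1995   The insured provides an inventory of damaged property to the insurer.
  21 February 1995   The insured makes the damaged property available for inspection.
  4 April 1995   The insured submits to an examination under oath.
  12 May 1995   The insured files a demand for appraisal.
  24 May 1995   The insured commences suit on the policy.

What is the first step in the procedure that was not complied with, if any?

Step 1 — counting 10 days from 21 November 1994 (when the loss occurs) gives a deadline of 1 December 1994; completed 30 November 1994, before the deadline.
Step 2 — counting 51 days from 12 December 1994 (end of the 12-day review period, which began when first notice of loss is given on 30 November 1994) gives a deadline of 1 February 1995; 13 December 1994 is within that limit.
Step 3 — 9 and 52 days from 13 December 1994 (when the sworn proof of loss is submitted) are 22 December 1994 and 3 February 1995 respectively; 1 February 1995 falls inside that range.
Step 4 — counting 103 days from 21 November 1994 (when the loss occurs) gives a deadline of 4 March 1995; done 21 February 1995 — timely.
Step 5 — 23 and 47 days from 21 February 1995 (when the property is made available) are 16 March 1995 and 9 April 1995 respectively; done 4 April 1995 — within the window.
Step 6 — must wait 37 days from 4 April 1995 (when the examination under oath is completed), so not before 11 May 1995; 12 May 1995 is on or after that date.
Step 7 — counting 10 days from 12 May 1995 (when the appraisal demand is filed) gives a deadline of 22 May 1995; 24 May 1995 misses that deadline by 2 days.

Step 7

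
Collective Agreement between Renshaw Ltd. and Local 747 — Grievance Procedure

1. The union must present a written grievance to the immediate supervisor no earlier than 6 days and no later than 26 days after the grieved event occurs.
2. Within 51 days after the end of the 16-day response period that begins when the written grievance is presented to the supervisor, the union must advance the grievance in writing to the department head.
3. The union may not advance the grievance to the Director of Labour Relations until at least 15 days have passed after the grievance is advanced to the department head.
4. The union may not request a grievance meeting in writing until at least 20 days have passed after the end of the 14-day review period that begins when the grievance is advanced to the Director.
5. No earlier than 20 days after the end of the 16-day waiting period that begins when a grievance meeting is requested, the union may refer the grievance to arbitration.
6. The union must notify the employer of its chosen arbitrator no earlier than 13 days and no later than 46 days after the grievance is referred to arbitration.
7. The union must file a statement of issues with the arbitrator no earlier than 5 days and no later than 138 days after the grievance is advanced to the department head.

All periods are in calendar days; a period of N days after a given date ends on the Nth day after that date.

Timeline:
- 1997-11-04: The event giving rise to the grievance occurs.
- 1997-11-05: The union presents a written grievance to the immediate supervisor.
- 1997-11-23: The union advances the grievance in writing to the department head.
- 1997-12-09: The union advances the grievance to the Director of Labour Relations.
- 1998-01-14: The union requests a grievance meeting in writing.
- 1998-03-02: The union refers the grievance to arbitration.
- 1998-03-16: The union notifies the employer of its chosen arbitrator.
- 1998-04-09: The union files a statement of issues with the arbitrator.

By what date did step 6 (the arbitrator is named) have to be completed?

1998-04-17

Step 6 runs from 1998-03-02, when the grievance is referred to arbitration. The window is 13–46 days after 1998-03-02; it closes on 1998-04-17.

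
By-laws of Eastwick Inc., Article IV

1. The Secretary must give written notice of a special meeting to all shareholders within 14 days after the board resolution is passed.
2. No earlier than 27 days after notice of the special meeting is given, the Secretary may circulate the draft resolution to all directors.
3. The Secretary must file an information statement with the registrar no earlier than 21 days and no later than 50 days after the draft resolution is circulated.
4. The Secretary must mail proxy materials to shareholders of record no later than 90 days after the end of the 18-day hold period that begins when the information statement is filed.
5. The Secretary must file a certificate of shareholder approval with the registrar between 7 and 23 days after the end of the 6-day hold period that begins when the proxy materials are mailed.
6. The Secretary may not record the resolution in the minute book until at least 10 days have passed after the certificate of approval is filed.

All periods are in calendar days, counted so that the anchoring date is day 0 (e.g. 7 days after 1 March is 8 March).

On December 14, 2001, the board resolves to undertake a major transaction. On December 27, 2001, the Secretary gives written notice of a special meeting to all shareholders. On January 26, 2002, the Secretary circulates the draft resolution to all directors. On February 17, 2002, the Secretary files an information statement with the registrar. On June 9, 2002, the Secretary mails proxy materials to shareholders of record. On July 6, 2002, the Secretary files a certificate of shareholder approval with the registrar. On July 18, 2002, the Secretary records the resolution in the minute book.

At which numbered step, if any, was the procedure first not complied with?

Step 4

Step 1: 14 days after December 14, 2001 (when the board resolution is passed) is December 28, 2001; completed December 27, 2001, before the deadline.
Step 2: the earliest permitted date is 27 days after December 27, 2001 (when notice of the special meeting is given), i.e. January 23, 2002; done January 26, 2002 — permitted.
Step 3: the window is 21–50 days after January 26, 2002 (when the draft resolution is circulated), so February 16, 2002 through March 17, 2002; done February 17, 2002 — within the window.
Step 4: 90 days after March 7, 2002 (end of the 18-day hold period, which began when the information statement is filed on February 17, 2002) is June 5, 2002; June 9, 2002 misses that deadline by 4 days.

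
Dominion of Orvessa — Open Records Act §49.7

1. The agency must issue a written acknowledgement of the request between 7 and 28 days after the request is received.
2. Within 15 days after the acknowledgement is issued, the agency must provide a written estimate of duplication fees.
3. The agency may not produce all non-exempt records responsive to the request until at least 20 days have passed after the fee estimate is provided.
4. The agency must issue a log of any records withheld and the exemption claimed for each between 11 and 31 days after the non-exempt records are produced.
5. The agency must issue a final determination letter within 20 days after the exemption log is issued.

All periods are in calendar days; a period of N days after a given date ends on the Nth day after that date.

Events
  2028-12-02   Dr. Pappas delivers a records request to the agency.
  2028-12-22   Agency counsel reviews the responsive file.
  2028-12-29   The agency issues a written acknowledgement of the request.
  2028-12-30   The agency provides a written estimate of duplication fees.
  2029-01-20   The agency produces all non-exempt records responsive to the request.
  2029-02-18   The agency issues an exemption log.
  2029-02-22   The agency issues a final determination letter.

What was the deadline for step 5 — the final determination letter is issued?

Step 5 runs from 2029-02-18, when the exemption log is issued. 20 days after 2029-02-18 is 2029-03-10.

2029-03-10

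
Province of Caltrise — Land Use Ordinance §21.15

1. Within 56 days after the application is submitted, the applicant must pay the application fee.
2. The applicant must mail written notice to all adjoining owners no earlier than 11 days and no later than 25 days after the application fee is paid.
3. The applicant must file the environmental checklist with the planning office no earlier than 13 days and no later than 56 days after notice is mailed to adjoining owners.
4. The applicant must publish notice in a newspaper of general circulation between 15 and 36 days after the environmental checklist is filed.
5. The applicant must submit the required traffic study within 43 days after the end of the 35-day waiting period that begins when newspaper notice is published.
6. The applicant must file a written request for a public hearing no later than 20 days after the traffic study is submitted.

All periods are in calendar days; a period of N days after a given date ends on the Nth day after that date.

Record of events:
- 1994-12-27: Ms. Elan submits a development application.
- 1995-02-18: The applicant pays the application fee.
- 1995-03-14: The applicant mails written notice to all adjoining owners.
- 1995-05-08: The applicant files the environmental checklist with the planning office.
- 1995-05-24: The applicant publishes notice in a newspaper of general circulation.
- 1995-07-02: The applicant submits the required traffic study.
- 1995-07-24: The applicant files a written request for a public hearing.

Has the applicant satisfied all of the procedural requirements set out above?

Step 1 — counting 56 days from 1994-12-27 (when the application is submitted) gives a deadline of 1995-02-21; completed 1995-02-18, before the deadline.
Step 2 — 11 and 25 days from 1995-02-18 (when the application fee is paid) are 1995-03-01 and 1995-03-15 respectively; done 1995-03-14 — within the window.
Step 3 — 13 and 56 days from 1995-03-14 (when notice is mailed to adjoining owners) are 1995-03-27 and 1995-05-09 respectively; done 1995-05-08 — within the window.
Step 4 — 15 and 36 days from 1995-05-08 (when the environmental checklist is filed) are 1995-05-23 and 1995-06-13 respectively; done 1995-05-24, which is between those dates.
Step 5 — counting 43 days from 1995-06-28 (end of the 35-day waiting period, which began when newspaper notice is published on 1995-05-24) gives a deadline of 1995-08-10; 1995-07-02 is within that limit.
Step 6 — counting 20 days from 1995-07-02 (when the traffic study is submitted) gives a deadline of 1995-07-22; not done until 1995-07-24, 2 days after the deadline.

No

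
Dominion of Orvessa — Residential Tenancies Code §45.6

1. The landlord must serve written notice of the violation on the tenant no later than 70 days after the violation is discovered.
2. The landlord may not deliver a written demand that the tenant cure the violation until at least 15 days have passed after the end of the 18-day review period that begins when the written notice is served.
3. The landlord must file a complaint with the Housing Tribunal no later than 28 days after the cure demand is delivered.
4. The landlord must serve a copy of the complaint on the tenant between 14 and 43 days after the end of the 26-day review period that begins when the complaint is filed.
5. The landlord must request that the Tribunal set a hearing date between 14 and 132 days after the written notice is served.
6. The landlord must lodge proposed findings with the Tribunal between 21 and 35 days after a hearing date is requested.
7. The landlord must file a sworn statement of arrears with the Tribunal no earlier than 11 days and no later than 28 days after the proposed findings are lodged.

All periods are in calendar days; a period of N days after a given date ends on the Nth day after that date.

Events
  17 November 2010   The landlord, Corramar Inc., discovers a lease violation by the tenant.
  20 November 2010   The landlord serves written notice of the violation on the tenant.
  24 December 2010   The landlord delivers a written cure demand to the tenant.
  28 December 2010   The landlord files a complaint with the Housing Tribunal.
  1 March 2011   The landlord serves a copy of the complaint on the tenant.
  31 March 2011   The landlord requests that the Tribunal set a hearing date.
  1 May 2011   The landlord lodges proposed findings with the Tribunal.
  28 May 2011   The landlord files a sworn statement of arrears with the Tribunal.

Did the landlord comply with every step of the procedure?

Yes

Step 1: 70 days after 17 November 2010 (when the violation is discovered) is 26 January 2011; completed 20 November 2010, before the deadline.
Step 2: the earliest permitted date is 15 days after 8 December 2010 (end of the 18-day review period, which began when the written notice is served on 20 November 2010), i.e. 23 December 2010; done 24 December 2010, after the minimum wait.
Step 3: 28 days after 24 December 2010 (when the cure demand is delivered) is 21 January 2011; completed 28 December 2010, before the deadline.
Step 4: the window is 14–43 days after 23 January 2011 (end of the 26-day review period, which began when the complaint is filed on 28 December 2010), so 6 February 2011 through 7 March 2011; done 1 March 2011, which is between those dates.
Step 5: the window is 14–132 days after 20 November 2010 (when the written notice is served), so 4 December 2010 through 1 April 2011; 31 March 2011 falls inside that range.
Step 6: the window is 21–35 days after 31 March 2011 (when a hearing date is requested), so 21 April 2011 through 5 May 2011; done 1 May 2011 — within the window.
Step 7: the window is 11–28 days after 1 May 2011 (when the proposed findings are lodged), so 12 May 2011 through 29 May 2011; done 28 May 2011, which is between those dates.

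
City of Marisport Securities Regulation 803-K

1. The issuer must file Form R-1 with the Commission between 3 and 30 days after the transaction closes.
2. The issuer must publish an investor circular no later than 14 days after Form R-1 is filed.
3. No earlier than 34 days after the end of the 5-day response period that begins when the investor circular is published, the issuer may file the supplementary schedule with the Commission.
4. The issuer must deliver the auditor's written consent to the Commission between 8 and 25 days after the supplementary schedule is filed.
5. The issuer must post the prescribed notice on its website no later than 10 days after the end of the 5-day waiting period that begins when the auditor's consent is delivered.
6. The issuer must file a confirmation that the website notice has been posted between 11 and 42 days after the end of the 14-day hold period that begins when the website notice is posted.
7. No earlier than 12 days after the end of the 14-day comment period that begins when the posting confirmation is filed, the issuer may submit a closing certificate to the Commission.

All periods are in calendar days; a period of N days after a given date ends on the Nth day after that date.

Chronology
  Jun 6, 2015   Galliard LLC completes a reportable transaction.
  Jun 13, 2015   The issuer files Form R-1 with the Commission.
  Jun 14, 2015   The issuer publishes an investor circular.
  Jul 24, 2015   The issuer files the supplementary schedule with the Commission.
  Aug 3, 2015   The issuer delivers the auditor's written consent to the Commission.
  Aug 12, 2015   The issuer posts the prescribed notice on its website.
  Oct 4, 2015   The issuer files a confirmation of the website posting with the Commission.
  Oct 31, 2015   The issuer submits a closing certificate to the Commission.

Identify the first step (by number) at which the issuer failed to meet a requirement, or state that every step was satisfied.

None — every step was satisfied

Step 1 — 3 and 30 days from Jun 6, 2015 (when the transaction closes) are Jun 9, 2015 and Jul 6, 2015 respectively; Jun 13, 2015 falls inside that range.
Step 2 — counting 14 days from Jun 13, 2015 (when Form R-1 is filed) gives a deadline of Jun 27, 2015; completed Jun 14, 2015, before the deadline.
Step 3 — must wait 34 days from Jun 19, 2015 (end of the 5-day response period, which began when the investor circular is published on Jun 14, 2015), so not before Jul 23, 2015; Jul 24, 2015 is on or after that date.
Step 4 — 8 and 25 days from Jul 24, 2015 (when the supplementary schedule is filed) are Aug 1, 2015 and Aug 18, 2015 respectively; Aug 3, 2015 falls inside that range.
Step 5 — counting 10 days from Aug 8, 2015 (end of the 5-day waiting period, which began when the auditor's consent is delivered on Aug 3, 2015) gives a deadline of Aug 18, 2015; Aug 12, 2015 is within that limit.
Step 6 — 11 and 42 days from Aug 26, 2015 (end of the 14-day hold period, which began when the website notice is posted on Aug 12, 2015) are Sep 6, 2015 and Oct 7, 2015 respectively; done Oct 4, 2015, which is between those dates.
Step 7 — must wait 12 days from Oct 18, 2015 (end of the 14-day comment period, which began when the posting confirmation is filed on Oct 4, 2015), so not before Oct 30, 2015; Oct 31, 2015 is on or after that date.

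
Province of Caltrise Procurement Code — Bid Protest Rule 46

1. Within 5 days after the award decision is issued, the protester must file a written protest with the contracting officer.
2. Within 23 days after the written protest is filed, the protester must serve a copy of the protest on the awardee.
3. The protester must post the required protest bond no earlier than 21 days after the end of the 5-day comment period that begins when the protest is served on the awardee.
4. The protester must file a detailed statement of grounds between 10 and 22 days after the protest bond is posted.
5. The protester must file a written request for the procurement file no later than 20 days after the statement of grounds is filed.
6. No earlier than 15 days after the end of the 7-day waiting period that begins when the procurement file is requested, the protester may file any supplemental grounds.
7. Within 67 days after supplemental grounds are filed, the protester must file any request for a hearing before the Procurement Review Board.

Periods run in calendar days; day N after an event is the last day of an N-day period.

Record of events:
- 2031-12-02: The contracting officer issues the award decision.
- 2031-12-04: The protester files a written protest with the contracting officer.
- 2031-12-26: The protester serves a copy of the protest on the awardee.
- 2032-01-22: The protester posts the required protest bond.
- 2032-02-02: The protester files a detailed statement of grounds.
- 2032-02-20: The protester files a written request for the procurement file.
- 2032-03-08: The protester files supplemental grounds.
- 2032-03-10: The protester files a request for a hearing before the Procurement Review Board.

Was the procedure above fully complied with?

Step 1: 5 days after 2031-12-02 (when the award decision is issued) is 2031-12-07; completed 2031-12-04, before the deadline.
Step 2: 23 days after 2031-12-04 (when the written protest is filed) is 2031-12-27; completed 2031-12-26, before the deadline.
Step 3: the earliest permitted date is 21 days after 2031-12-31 (end of the 5-day comment period, which began when the protest is served on the awardee on 2031-12-26), i.e. 2032-01-21; 2032-01-22 is on or after that date.
Step 4: the window is 10–22 days after 2032-01-22 (when the protest bond is posted), so 2032-02-01 through 2032-02-13; done 2032-02-02, which is between those dates.
Step 5: 20 days after 2032-02-02 (when the statement of grounds is filed) is 2032-02-22; completed 2032-02-20, before the deadline.
Step 6: the earliest permitted date is 15 days after 2032-02-27 (end of the 7-day waiting period, which began when the procurement file is requested on 2032-02-20), i.e. 2032-03-13; 2032-03-08 is 5 days before the earliest permitted date.

No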